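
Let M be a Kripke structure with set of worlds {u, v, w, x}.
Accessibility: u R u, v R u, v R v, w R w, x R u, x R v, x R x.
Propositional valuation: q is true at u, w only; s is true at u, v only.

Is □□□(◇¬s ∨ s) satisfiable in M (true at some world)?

Let φ = □□□(◇¬s ∨ s). Evaluate φ at each world:
  u (successors {u}): φ is true.
  v (successors {u, v}): φ is true.
  w (successors {w}): φ is true.
  x (successors {u, v, x}): φ is true.
Detail at u (witness):
  At u: □□□(◇¬s ∨ s) requires □□(◇¬s ∨ s) at every successor {u}.
      At u: □□(◇¬s ∨ s) requires □(◇¬s ∨ s) at every successor {u}.
        At u: □(◇¬s ∨ s) is true.
      So □□(◇¬s ∨ s) is true at u.
  So □□□(◇¬s ∨ s) is true at u.

Yes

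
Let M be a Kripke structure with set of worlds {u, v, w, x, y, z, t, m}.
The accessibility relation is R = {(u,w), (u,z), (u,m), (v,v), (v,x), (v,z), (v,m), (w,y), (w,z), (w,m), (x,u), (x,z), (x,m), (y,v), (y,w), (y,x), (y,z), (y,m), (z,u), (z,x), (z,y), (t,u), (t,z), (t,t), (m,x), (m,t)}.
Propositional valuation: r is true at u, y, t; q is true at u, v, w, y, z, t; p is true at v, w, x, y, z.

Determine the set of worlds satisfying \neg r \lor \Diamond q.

u, v, w, x, y, z, t, m

Let φ = \neg r \lor \Diamond q. Evaluate φ at each world:
  u (successors {w, z, m}): φ is true.
  v (successors {v, x, z, m}): φ is true.
  w (successors {y, z, m}): φ is true.
  x (successors {u, z, m}): φ is true.
  y (successors {v, w, x, z, m}): φ is true.
  z (successors {u, x, y}): φ is true.
  t (successors {u, z, t}): φ is true.
  m (successors {x, t}): φ is true.
For instance, at y:
  At y: \neg r is false, \Diamond q is true, so \neg r \lor \Diamond q is true.
    At y: \Diamond q requires q at some successor in {v, w, x, z, m}.
      q holds at v, so \Diamond q is true at y.
Satisfying worlds: {u, v, w, x, y, z, t, m}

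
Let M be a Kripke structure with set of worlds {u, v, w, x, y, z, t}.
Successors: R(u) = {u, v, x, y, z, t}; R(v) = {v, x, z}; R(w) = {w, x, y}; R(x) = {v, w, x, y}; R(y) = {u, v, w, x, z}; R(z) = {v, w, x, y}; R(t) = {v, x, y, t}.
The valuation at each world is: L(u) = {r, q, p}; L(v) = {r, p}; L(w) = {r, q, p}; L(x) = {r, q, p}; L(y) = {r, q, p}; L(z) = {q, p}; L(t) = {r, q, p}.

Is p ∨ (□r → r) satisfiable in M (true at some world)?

Let φ = p ∨ (□r → r). Evaluate φ at each world:
  u (successors {u, v, x, y, z, t}): φ is true.
  v (successors {v, x, z}): φ is true.
  w (successors {w, x, y}): φ is true.
  x (successors {v, w, x, y}): φ is true.
  y (successors {u, v, w, x, z}): φ is true.
  z (successors {v, w, x, y}): φ is true.
  t (successors {v, x, y, t}): φ is true.
Detail at u (witness):
  At u: p is true, □r → r is true, so p ∨ (□r → r) is true.
    At u: □r is false, r is true, so □r → r is true.
      At u: □r requires r at every successor {u, v, x, y, z, t}.
        r fails at z, so □r is false at u.

Yes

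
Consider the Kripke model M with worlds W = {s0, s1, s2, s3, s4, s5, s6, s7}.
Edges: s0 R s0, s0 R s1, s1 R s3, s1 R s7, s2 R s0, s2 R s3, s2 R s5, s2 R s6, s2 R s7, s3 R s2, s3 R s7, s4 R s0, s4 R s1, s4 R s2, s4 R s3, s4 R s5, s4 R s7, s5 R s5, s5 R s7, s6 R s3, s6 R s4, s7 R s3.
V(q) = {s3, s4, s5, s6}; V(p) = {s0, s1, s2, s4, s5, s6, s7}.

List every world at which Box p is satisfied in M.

s0, s3, s5

Let φ = Box p. Evaluate φ at each world:
  s0 (successors {s0, s1}): φ is true.
  s1 (successors {s3, s7}): φ is false.
  s2 (successors {s0, s3, s5, s6, s7}): φ is false.
  s3 (successors {s2, s7}): φ is true.
  s4 (successors {s0, s1, s2, s3, s5, s7}): φ is false.
  s5 (successors {s5, s7}): φ is true.
  s6 (successors {s3, s4}): φ is false.
  s7 (successors {s3}): φ is false.
For instance, at s3:
  At s3: Box p requires p at every successor {s2, s7}.
    At s2: p is true.
    At s7: p is true.
  So Box p is true at s3.
Satisfying worlds: {s0, s3, s5}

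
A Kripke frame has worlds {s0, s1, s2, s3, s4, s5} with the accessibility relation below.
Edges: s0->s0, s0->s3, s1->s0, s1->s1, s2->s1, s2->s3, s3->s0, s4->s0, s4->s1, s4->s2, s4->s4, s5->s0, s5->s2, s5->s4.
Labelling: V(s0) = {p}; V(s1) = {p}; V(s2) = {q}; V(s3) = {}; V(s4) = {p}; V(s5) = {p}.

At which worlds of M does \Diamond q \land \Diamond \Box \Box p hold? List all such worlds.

s4, s5

Let φ = \Diamond q \land \Diamond \Box \Box p. Evaluate φ at each world:
  s0 (successors {s0, s3}): φ is false.
  s1 (successors {s0, s1}): φ is false.
  s2 (successors {s1, s3}): φ is false.
  s3 (successors {s0}): φ is false.
  s4 (successors {s0, s1, s2, s4}): φ is true.
  s5 (successors {s0, s2, s4}): φ is true.
For instance, at s2:
  At s2: \Diamond q is false, \Diamond \Box \Box p is false, so \Diamond q \land \Diamond \Box \Box p is false.
    At s2: \Diamond q requires q at some successor in {s1, s3}.
      At s1: q is false.
      At s3: q is false.
    So \Diamond q is false at s2.
    At s2: \Diamond \Box \Box p requires \Box \Box p at some successor in {s1, s3}.
      At s1: \Box \Box p is false.
      At s3: \Box \Box p is false.
    So \Diamond \Box \Box p is false at s2.
Satisfying worlds: {s4, s5}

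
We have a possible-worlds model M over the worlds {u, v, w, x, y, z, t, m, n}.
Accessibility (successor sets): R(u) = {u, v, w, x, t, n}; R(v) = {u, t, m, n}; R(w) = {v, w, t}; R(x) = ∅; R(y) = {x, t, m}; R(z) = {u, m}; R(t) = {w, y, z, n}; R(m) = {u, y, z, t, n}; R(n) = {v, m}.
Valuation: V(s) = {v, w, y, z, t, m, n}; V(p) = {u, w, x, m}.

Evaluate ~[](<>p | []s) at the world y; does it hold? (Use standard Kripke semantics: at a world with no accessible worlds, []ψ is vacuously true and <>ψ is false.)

No

Recall that []ψ holds at a world iff ψ holds at every accessible world, and <>ψ holds iff ψ holds at some accessible world.
At y: [](<>p | []s) is true, so ~[](<>p | []s) is false.
  At y: [](<>p | []s) requires <>p | []s at every successor {x, t, m}.
      At x: <>p is false, []s is true, so <>p | []s is true.
      At t: <>p is true, []s is true, so <>p | []s is true.
      At m: <>p is true, []s is false, so <>p | []s is true.
  So [](<>p | []s) is true at y.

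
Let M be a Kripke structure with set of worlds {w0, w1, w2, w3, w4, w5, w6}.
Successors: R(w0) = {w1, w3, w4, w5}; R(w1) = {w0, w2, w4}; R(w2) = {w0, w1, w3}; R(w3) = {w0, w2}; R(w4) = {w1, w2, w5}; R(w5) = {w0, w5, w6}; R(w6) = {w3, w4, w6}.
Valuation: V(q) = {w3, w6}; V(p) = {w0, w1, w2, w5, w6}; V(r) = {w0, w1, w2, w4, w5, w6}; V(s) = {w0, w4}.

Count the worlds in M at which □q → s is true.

Let φ = □q → s. Evaluate φ at each world:
  w0 (successors {w1, w3, w4, w5}): φ is true.
  w1 (successors {w0, w2, w4}): φ is true.
  w2 (successors {w0, w1, w3}): φ is true.
  w3 (successors {w0, w2}): φ is true.
  w4 (successors {w1, w2, w5}): φ is true.
  w5 (successors {w0, w5, w6}): φ is true.
  w6 (successors {w3, w4, w6}): φ is true.
For instance, at w5:
  At w5: □q is false, s is false, so □q → s is true.
    At w5: □q requires q at every successor {w0, w5, w6}.
      q fails at w0, so □q is false at w5.
Satisfying worlds: {w0, w1, w2, w3, w4, w5, w6}

7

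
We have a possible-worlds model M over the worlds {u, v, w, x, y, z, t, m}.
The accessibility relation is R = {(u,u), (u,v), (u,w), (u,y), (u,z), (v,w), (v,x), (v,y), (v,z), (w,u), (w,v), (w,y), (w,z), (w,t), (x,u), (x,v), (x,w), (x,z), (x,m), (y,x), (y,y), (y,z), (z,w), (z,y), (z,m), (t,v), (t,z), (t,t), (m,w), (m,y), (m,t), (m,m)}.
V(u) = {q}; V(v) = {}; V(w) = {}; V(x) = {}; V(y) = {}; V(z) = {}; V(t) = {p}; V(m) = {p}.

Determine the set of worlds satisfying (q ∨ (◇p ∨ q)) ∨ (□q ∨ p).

Let φ = (q ∨ (◇p ∨ q)) ∨ (□q ∨ p). Evaluate φ at each world:
  u (successors {u, v, w, y, z}): φ is true.
  v (successors {w, x, y, z}): φ is false.
  w (successors {u, v, y, z, t}): φ is true.
  x (successors {u, v, w, z, m}): φ is true.
  y (successors {x, y, z}): φ is false.
  z (successors {w, y, m}): φ is true.
  t (successors {v, z, t}): φ is true.
  m (successors {w, y, t, m}): φ is true.
For instance, at x:
  At x: q ∨ (◇p ∨ q) is true, □q ∨ p is false, so (q ∨ (◇p ∨ q)) ∨ (□q ∨ p) is true.
    At x: q is false, ◇p ∨ q is true, so q ∨ (◇p ∨ q) is true.
      At x: ◇p is true, q is false, so ◇p ∨ q is true.
    At x: □q is false, p is false, so □q ∨ p is false.
      At x: □q requires q at every successor {u, v, w, z, m}.
        q fails at v, so □q is false at x.
Satisfying worlds: {u, w, x, z, t, m}

u, w, x, z, t, m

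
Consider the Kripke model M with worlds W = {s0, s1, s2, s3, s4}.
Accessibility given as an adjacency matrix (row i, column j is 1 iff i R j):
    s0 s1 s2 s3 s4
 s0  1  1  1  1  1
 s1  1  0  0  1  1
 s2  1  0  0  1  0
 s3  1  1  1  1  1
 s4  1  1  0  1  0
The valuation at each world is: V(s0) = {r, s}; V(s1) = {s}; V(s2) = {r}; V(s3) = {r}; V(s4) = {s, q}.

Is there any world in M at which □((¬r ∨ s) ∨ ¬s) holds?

Let φ = □((¬r ∨ s) ∨ ¬s). Evaluate φ at each world:
  s0 (successors {s0, s1, s2, s3, s4}): φ is true.
  s1 (successors {s0, s3, s4}): φ is true.
  s2 (successors {s0, s3}): φ is true.
  s3 (successors {s0, s1, s2, s3, s4}): φ is true.
  s4 (successors {s0, s1, s3}): φ is true.
Detail at s0 (witness):
  At s0: □((¬r ∨ s) ∨ ¬s) requires (¬r ∨ s) ∨ ¬s at every successor {s0, s1, s2, s3, s4}.
    At s0: (¬r ∨ s) ∨ ¬s is true.
    At s1: (¬r ∨ s) ∨ ¬s is true.
    At s2: (¬r ∨ s) ∨ ¬s is true.
    At s3: (¬r ∨ s) ∨ ¬s is true.
    At s4: (¬r ∨ s) ∨ ¬s is true.
  So □((¬r ∨ s) ∨ ¬s) is true at s0.

Yes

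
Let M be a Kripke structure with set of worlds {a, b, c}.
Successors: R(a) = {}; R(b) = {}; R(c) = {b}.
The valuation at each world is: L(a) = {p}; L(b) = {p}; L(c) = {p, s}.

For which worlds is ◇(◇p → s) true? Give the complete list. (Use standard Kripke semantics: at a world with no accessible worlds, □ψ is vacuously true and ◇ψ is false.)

Let φ = ◇(◇p → s). Evaluate φ at each world:
  a (successors ∅): φ is false.
  b (successors ∅): φ is false.
  c (successors {b}): φ is true.
For instance, at c:
  At c: ◇(◇p → s) requires ◇p → s at some successor in {b}.
    ◇p → s holds at b, so ◇(◇p → s) is true at c.
      At b: ◇p is false, s is false, so ◇p → s is true.
Satisfying worlds: {c}

c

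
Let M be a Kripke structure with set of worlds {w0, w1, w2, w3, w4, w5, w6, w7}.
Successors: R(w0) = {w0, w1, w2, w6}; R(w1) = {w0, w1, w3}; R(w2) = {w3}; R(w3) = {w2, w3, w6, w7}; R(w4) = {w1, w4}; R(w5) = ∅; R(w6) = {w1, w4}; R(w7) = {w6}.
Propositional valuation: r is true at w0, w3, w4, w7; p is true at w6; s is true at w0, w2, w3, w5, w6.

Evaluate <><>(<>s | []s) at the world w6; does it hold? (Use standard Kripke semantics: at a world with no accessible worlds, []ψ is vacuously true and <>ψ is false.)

Recall that []ψ holds at a world iff ψ holds at every accessible world, and <>ψ holds iff ψ holds at some accessible world.
At w6: <><>(<>s | []s) requires <>(<>s | []s) at some successor in {w1, w4}.
  <>(<>s | []s) holds at w1, so <><>(<>s | []s) is true at w6.
    At w1: <>(<>s | []s) requires <>s | []s at some successor in {w0, w1, w3}.
      <>s | []s holds at w0, so <>(<>s | []s) is true at w1.

Yes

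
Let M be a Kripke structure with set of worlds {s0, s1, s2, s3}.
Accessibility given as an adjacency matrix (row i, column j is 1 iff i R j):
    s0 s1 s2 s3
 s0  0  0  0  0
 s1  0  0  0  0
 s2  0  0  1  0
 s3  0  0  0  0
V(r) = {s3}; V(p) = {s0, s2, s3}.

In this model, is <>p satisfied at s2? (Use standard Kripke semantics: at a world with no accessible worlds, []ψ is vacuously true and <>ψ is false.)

At s2: <>p requires p at some successor in {s2}.
  p holds at s2, so <>p is true at s2.

Yes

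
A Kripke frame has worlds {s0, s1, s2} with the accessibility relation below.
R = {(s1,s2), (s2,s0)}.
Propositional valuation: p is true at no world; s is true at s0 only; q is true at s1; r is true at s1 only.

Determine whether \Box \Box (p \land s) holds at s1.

At s1: \Box \Box (p \land s) requires \Box (p \land s) at every successor {s2}.
  \Box (p \land s) fails at s2, so \Box \Box (p \land s) is false at s1.
    At s2: \Box (p \land s) requires p \land s at every successor {s0}.
      p \land s fails at s0, so \Box (p \land s) is false at s2.

No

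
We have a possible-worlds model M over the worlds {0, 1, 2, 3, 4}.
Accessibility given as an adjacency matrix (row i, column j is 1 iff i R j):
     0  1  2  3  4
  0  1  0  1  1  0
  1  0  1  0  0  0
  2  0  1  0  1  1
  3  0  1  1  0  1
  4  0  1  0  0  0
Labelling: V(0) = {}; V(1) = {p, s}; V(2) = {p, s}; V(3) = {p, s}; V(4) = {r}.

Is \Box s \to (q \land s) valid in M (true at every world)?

Let φ = \Box s \to (q \land s). Evaluate φ at each world:
  0 (successors {0, 2, 3}): φ is true.
  1 (successors {1}): φ is false.
  2 (successors {1, 3, 4}): φ is true.
  3 (successors {1, 2, 4}): φ is true.
  4 (successors {1}): φ is false.
Detail at 1 (counterexample):
  At 1: \Box s is true, q \land s is false, so \Box s \to (q \land s) is false.
    At 1: \Box s requires s at every successor {1}.
      At 1: s is true.
    So \Box s is true at 1.

No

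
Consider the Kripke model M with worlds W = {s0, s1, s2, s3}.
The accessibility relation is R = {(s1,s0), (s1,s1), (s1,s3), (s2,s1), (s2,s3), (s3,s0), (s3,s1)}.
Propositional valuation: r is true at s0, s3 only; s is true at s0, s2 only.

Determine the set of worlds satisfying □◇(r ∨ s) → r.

Let φ = □◇(r ∨ s) → r. Evaluate φ at each world:
  s0 (successors ∅): φ is true.
  s1 (successors {s0, s1, s3}): φ is true.
  s2 (successors {s1, s3}): φ is false.
  s3 (successors {s0, s1}): φ is true.
For instance, at s2:
  At s2: □◇(r ∨ s) is true, r is false, so □◇(r ∨ s) → r is false.
    At s2: □◇(r ∨ s) requires ◇(r ∨ s) at every successor {s1, s3}.
      At s1: ◇(r ∨ s) is true.
      At s3: ◇(r ∨ s) is true.
    So □◇(r ∨ s) is true at s2.
Satisfying worlds: {s0, s1, s3}

s0, s1, s3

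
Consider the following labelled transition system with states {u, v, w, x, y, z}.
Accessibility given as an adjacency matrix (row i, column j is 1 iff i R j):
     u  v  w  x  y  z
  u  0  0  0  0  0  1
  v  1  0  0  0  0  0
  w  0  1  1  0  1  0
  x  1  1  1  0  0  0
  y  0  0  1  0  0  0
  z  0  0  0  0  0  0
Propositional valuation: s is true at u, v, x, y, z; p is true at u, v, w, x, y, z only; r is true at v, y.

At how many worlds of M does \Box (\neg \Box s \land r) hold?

Let φ = \Box (\neg \Box s \land r). Evaluate φ at each world:
  u (successors {z}): φ is false.
  v (successors {u}): φ is false.
  w (successors {v, w, y}): φ is false.
  x (successors {u, v, w}): φ is false.
  y (successors {w}): φ is false.
  z (successors ∅): φ is true.
For instance, at x:
  At x: \Box (\neg \Box s \land r) requires \neg \Box s \land r at every successor {u, v, w}.
    \neg \Box s \land r fails at u, so \Box (\neg \Box s \land r) is false at x.
      At u: \neg \Box s is false, r is false, so \neg \Box s \land r is false.
Satisfying worlds: {z}

1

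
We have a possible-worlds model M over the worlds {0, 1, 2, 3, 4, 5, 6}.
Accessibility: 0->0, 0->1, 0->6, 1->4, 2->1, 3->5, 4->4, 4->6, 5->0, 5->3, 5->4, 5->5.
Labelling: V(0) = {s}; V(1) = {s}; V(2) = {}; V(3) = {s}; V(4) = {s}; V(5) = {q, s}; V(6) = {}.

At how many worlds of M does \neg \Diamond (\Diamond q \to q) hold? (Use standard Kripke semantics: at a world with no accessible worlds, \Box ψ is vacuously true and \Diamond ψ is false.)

Recall that \Diamond ψ holds at a world iff ψ holds at some accessible world.
Let φ = \neg \Diamond (\Diamond q \to q). Evaluate φ at each world:
  0 (successors {0, 1, 6}): φ is false.
  1 (successors {4}): φ is false.
  2 (successors {1}): φ is false.
  3 (successors {5}): φ is false.
  4 (successors {4, 6}): φ is false.
  5 (successors {0, 3, 4, 5}): φ is false.
  6 (successors ∅): φ is true.
For instance, at 5:
  At 5: \Diamond (\Diamond q \to q) is true, so \neg \Diamond (\Diamond q \to q) is false.
    At 5: \Diamond (\Diamond q \to q) requires \Diamond q \to q at some successor in {0, 3, 4, 5}.
      \Diamond q \to q holds at 0, so \Diamond (\Diamond q \to q) is true at 5.
Satisfying worlds: {6}

1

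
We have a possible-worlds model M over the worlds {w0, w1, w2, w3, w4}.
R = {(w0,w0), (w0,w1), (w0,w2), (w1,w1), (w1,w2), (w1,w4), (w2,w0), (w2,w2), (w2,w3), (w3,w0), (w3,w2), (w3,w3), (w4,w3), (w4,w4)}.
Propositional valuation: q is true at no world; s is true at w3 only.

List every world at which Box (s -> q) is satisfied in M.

Let φ = Box (s -> q). Evaluate φ at each world:
  w0 (successors {w0, w1, w2}): φ is true.
  w1 (successors {w1, w2, w4}): φ is true.
  w2 (successors {w0, w2, w3}): φ is false.
  w3 (successors {w0, w2, w3}): φ is false.
  w4 (successors {w3, w4}): φ is false.
For instance, at w0:
  At w0: Box (s -> q) requires s -> q at every successor {w0, w1, w2}.
    At w0: s -> q is true.
    At w1: s -> q is true.
    At w2: s -> q is true.
  So Box (s -> q) is true at w0.
Satisfying worlds: {w0, w1}

w0, w1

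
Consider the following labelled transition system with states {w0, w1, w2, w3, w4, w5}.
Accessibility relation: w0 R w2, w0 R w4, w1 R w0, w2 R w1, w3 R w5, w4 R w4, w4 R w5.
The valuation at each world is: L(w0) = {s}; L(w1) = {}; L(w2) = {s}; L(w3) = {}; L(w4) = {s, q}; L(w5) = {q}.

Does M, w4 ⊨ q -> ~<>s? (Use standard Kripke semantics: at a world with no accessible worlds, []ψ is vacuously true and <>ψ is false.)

No

At w4: q is true, ~<>s is false, so q -> ~<>s is false.
  At w4: <>s is true, so ~<>s is false.
    At w4: <>s requires s at some successor in {w4, w5}.
      s holds at w4, so <>s is true at w4.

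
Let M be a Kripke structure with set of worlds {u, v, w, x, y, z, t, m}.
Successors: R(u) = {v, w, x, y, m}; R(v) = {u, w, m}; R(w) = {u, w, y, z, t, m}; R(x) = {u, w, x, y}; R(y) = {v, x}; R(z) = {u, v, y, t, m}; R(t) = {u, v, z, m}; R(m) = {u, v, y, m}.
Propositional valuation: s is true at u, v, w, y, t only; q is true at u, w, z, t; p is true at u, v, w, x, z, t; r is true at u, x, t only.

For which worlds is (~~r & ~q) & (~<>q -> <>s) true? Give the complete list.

x

Let φ = (~~r & ~q) & (~<>q -> <>s). Evaluate φ at each world:
  u (successors {v, w, x, y, m}): φ is false.
  v (successors {u, w, m}): φ is false.
  w (successors {u, w, y, z, t, m}): φ is false.
  x (successors {u, w, x, y}): φ is true.
  y (successors {v, x}): φ is false.
  z (successors {u, v, y, t, m}): φ is false.
  t (successors {u, v, z, m}): φ is false.
  m (successors {u, v, y, m}): φ is false.
For instance, at u:
  At u: ~~r & ~q is false, ~<>q -> <>s is true, so (~~r & ~q) & (~<>q -> <>s) is false.
    At u: ~<>q is false, <>s is true, so ~<>q -> <>s is true.
      At u: <>q is true, so ~<>q is false.
      At u: <>s requires s at some successor in {v, w, x, y, m}.
        s holds at v, so <>s is true at u.
Satisfying worlds: {x}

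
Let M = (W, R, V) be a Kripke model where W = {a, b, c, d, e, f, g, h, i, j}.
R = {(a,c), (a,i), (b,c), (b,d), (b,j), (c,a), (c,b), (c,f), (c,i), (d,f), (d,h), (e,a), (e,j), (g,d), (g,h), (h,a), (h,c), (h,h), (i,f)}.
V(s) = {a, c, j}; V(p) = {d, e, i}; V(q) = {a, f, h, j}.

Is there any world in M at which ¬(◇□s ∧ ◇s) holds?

Yes

Recall that □ψ holds at a world iff ψ holds at every accessible world, and ◇ψ holds iff ψ holds at some accessible world.
Let φ = ¬(◇□s ∧ ◇s). Evaluate φ at each world:
  a (successors {c, i}): φ is true.
  b (successors {c, d, j}): φ is false.
  c (successors {a, b, f, i}): φ is false.
  d (successors {f, h}): φ is true.
  e (successors {a, j}): φ is false.
  f (successors ∅): φ is true.
  g (successors {d, h}): φ is true.
  h (successors {a, c, h}): φ is true.
  i (successors {f}): φ is true.
  j (successors ∅): φ is true.
Detail at a (witness):
  At a: ◇□s ∧ ◇s is false, so ¬(◇□s ∧ ◇s) is true.
    At a: ◇□s is false, ◇s is true, so ◇□s ∧ ◇s is false.
      At a: ◇□s requires □s at some successor in {c, i}.
        At c: □s is false.
        At i: □s is false.
      So ◇□s is false at a.
      At a: ◇s requires s at some successor in {c, i}.
        s holds at c, so ◇s is true at a.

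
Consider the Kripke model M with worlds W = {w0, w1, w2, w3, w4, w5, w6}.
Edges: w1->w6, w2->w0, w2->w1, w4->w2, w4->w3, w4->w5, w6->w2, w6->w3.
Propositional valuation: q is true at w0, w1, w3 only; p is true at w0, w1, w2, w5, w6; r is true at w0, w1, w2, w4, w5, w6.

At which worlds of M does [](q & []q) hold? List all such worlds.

Recall that []ψ holds at a world iff ψ holds at every accessible world, and <>ψ holds iff ψ holds at some accessible world.
Let φ = [](q & []q). Evaluate φ at each world:
  w0 (successors ∅): φ is true.
  w1 (successors {w6}): φ is false.
  w2 (successors {w0, w1}): φ is false.
  w3 (successors ∅): φ is true.
  w4 (successors {w2, w3, w5}): φ is false.
  w5 (successors ∅): φ is true.
  w6 (successors {w2, w3}): φ is false.
For instance, at w6:
  At w6: [](q & []q) requires q & []q at every successor {w2, w3}.
    q & []q fails at w2, so [](q & []q) is false at w6.
      At w2: q is false, []q is true, so q & []q is false.
Satisfying worlds: {w0, w3, w5}

w0, w3, w5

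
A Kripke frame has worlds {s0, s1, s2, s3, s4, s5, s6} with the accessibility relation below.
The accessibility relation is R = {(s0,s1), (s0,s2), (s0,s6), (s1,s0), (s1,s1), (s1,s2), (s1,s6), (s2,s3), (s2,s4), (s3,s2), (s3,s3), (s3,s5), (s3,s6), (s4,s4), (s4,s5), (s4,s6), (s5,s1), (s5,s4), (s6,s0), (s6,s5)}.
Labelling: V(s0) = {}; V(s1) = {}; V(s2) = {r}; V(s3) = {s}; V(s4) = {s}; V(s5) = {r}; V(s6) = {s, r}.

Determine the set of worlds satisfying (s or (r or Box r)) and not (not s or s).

none

Let φ = (s or (r or Box r)) and not (not s or s). Evaluate φ at each world:
  s0 (successors {s1, s2, s6}): φ is false.
  s1 (successors {s0, s1, s2, s6}): φ is false.
  s2 (successors {s3, s4}): φ is false.
  s3 (successors {s2, s3, s5, s6}): φ is false.
  s4 (successors {s4, s5, s6}): φ is false.
  s5 (successors {s1, s4}): φ is false.
  s6 (successors {s0, s5}): φ is false.
For instance, at s5:
  At s5: s or (r or Box r) is true, not (not s or s) is false, so (s or (r or Box r)) and not (not s or s) is false.
    At s5: s is false, r or Box r is true, so s or (r or Box r) is true.
      At s5: r is true, Box r is false, so r or Box r is true.
Satisfying worlds: none.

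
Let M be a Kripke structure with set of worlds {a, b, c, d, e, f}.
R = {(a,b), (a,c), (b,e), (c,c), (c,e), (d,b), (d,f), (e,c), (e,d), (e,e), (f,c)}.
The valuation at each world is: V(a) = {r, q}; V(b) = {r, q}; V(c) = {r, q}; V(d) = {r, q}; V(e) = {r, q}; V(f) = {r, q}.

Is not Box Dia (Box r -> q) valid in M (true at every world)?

Let φ = not Box Dia (Box r -> q). Evaluate φ at each world:
  a (successors {b, c}): φ is false.
  b (successors {e}): φ is false.
  c (successors {c, e}): φ is false.
  d (successors {b, f}): φ is false.
  e (successors {c, d, e}): φ is false.
  f (successors {c}): φ is false.
Detail at a (counterexample):
  At a: Box Dia (Box r -> q) is true, so not Box Dia (Box r -> q) is false.
    At a: Box Dia (Box r -> q) requires Dia (Box r -> q) at every successor {b, c}.
      At b: Dia (Box r -> q) is true.
      At c: Dia (Box r -> q) is true.
    So Box Dia (Box r -> q) is true at a.

No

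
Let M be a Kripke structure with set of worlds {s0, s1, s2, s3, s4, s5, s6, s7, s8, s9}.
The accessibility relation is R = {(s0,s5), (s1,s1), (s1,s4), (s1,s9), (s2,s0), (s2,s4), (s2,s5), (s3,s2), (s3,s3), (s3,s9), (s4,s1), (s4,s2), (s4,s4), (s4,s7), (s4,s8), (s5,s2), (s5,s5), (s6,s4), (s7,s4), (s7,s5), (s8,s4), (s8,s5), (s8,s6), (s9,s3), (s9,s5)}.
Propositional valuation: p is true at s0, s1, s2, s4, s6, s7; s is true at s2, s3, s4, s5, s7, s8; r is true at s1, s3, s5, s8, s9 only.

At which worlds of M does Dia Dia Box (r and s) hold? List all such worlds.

s1, s3, s4, s5, s9

Recall that Box ψ holds at a world iff ψ holds at every accessible world, and Dia ψ holds iff ψ holds at some accessible world.
Let φ = Dia Dia Box (r and s). Evaluate φ at each world:
  s0 (successors {s5}): φ is false.
  s1 (successors {s1, s4, s9}): φ is true.
  s2 (successors {s0, s4, s5}): φ is false.
  s3 (successors {s2, s3, s9}): φ is true.
  s4 (successors {s1, s2, s4, s7, s8}): φ is true.
  s5 (successors {s2, s5}): φ is true.
  s6 (successors {s4}): φ is false.
  s7 (successors {s4, s5}): φ is false.
  s8 (successors {s4, s5, s6}): φ is false.
  s9 (successors {s3, s5}): φ is true.
For instance, at s5:
  At s5: Dia Dia Box (r and s) requires Dia Box (r and s) at some successor in {s2, s5}.
    Dia Box (r and s) holds at s2, so Dia Dia Box (r and s) is true at s5.
      At s2: Dia Box (r and s) requires Box (r and s) at some successor in {s0, s4, s5}.
        Box (r and s) holds at s0, so Dia Box (r and s) is true at s2.
Satisfying worlds: {s1, s3, s4, s5, s9}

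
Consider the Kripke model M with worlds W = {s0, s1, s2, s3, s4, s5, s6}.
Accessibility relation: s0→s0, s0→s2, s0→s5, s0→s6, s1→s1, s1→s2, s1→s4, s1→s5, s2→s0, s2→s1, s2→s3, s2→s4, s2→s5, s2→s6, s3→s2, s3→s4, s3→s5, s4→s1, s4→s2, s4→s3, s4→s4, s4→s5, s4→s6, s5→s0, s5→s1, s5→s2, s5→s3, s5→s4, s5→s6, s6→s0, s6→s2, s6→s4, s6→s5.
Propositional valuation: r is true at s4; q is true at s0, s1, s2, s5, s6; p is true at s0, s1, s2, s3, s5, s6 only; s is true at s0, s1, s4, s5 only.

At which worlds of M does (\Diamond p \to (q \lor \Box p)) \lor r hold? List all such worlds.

s0, s1, s2, s4, s5, s6

Let φ = (\Diamond p \to (q \lor \Box p)) \lor r. Evaluate φ at each world:
  s0 (successors {s0, s2, s5, s6}): φ is true.
  s1 (successors {s1, s2, s4, s5}): φ is true.
  s2 (successors {s0, s1, s3, s4, s5, s6}): φ is true.
  s3 (successors {s2, s4, s5}): φ is false.
  s4 (successors {s1, s2, s3, s4, s5, s6}): φ is true.
  s5 (successors {s0, s1, s2, s3, s4, s6}): φ is true.
  s6 (successors {s0, s2, s4, s5}): φ is true.
For instance, at s6:
  At s6: \Diamond p \to (q \lor \Box p) is true, r is false, so (\Diamond p \to (q \lor \Box p)) \lor r is true.
    At s6: \Diamond p is true, q \lor \Box p is true, so \Diamond p \to (q \lor \Box p) is true.
      At s6: \Diamond p requires p at some successor in {s0, s2, s4, s5}.
        p holds at s0, so \Diamond p is true at s6.
      At s6: q is true, \Box p is false, so q \lor \Box p is true.
Satisfying worlds: {s0, s1, s2, s4, s5, s6}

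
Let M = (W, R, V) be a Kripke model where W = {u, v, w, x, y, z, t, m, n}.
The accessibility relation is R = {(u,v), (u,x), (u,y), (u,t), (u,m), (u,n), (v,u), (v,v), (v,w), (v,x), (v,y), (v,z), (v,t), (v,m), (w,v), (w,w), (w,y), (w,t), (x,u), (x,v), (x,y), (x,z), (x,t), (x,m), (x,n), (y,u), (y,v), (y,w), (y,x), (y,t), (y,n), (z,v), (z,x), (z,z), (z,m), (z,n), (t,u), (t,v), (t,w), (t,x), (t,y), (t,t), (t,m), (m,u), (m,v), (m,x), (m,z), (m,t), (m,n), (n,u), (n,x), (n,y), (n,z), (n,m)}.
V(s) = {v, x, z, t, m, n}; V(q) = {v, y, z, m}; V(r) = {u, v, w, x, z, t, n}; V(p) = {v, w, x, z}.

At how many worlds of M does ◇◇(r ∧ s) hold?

9

Let φ = ◇◇(r ∧ s). Evaluate φ at each world:
  u (successors {v, x, y, t, m, n}): φ is true.
  v (successors {u, v, w, x, y, z, t, m}): φ is true.
  w (successors {v, w, y, t}): φ is true.
  x (successors {u, v, y, z, t, m, n}): φ is true.
  y (successors {u, v, w, x, t, n}): φ is true.
  z (successors {v, x, z, m, n}): φ is true.
  t (successors {u, v, w, x, y, t, m}): φ is true.
  m (successors {u, v, x, z, t, n}): φ is true.
  n (successors {u, x, y, z, m}): φ is true.
For instance, at t:
  At t: ◇◇(r ∧ s) requires ◇(r ∧ s) at some successor in {u, v, w, x, y, t, m}.
    ◇(r ∧ s) holds at u, so ◇◇(r ∧ s) is true at t.
      At u: ◇(r ∧ s) requires r ∧ s at some successor in {v, x, y, t, m, n}.
        r ∧ s holds at v, so ◇(r ∧ s) is true at u.
Satisfying worlds: {u, v, w, x, y, z, t, m, n}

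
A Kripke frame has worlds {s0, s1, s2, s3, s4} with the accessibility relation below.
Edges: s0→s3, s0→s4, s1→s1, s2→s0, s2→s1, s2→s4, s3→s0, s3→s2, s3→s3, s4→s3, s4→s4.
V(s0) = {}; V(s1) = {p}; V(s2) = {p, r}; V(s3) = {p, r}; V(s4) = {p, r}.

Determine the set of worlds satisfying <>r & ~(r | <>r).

Recall that <>ψ holds at a world iff ψ holds at some accessible world.
Let φ = <>r & ~(r | <>r). Evaluate φ at each world:
  s0 (successors {s3, s4}): φ is false.
  s1 (successors {s1}): φ is false.
  s2 (successors {s0, s1, s4}): φ is false.
  s3 (successors {s0, s2, s3}): φ is false.
  s4 (successors {s3, s4}): φ is false.
For instance, at s1:
  At s1: <>r is false, ~(r | <>r) is true, so <>r & ~(r | <>r) is false.
    At s1: <>r requires r at some successor in {s1}.
      At s1: r is false.
    So <>r is false at s1.
    At s1: r | <>r is false, so ~(r | <>r) is true.
      At s1: r is false, <>r is false, so r | <>r is false.
Satisfying worlds: none.

none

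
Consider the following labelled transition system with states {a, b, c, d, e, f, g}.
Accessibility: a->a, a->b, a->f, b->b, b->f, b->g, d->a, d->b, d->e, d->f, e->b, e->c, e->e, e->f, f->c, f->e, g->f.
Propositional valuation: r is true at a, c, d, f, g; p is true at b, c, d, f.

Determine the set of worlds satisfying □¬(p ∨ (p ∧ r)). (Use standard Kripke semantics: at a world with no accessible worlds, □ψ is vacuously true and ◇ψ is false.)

c

Let φ = □¬(p ∨ (p ∧ r)). Evaluate φ at each world:
  a (successors {a, b, f}): φ is false.
  b (successors {b, f, g}): φ is false.
  c (successors ∅): φ is true.
  d (successors {a, b, e, f}): φ is false.
  e (successors {b, c, e, f}): φ is false.
  f (successors {c, e}): φ is false.
  g (successors {f}): φ is false.
For instance, at b:
  At b: □¬(p ∨ (p ∧ r)) requires ¬(p ∨ (p ∧ r)) at every successor {b, f, g}.
    ¬(p ∨ (p ∧ r)) fails at b, so □¬(p ∨ (p ∧ r)) is false at b.
Satisfying worlds: {c}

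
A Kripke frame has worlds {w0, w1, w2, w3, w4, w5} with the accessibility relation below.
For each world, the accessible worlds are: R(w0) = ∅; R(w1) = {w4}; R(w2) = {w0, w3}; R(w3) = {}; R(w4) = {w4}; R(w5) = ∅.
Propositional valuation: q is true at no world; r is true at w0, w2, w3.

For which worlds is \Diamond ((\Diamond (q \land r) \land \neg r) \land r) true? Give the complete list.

Let φ = \Diamond ((\Diamond (q \land r) \land \neg r) \land r). Evaluate φ at each world:
  w0 (successors ∅): φ is false.
  w1 (successors {w4}): φ is false.
  w2 (successors {w0, w3}): φ is false.
  w3 (successors ∅): φ is false.
  w4 (successors {w4}): φ is false.
  w5 (successors ∅): φ is false.
For instance, at w1:
  At w1: \Diamond ((\Diamond (q \land r) \land \neg r) \land r) requires (\Diamond (q \land r) \land \neg r) \land r at some successor in {w4}.
    At w4: (\Diamond (q \land r) \land \neg r) \land r is false.
  So \Diamond ((\Diamond (q \land r) \land \neg r) \land r) is false at w1.
Satisfying worlds: none.

none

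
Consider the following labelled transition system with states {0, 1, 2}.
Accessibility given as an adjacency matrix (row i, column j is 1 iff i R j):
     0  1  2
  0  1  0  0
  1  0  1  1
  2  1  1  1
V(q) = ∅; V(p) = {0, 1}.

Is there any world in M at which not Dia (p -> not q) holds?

No

Let φ = not Dia (p -> not q). Evaluate φ at each world:
  0 (successors {0}): φ is false.
  1 (successors {1, 2}): φ is false.
  2 (successors {0, 1, 2}): φ is false.
For instance, at 1:
  At 1: Dia (p -> not q) is true, so not Dia (p -> not q) is false.
    At 1: Dia (p -> not q) requires p -> not q at some successor in {1, 2}.
      p -> not q holds at 1, so Dia (p -> not q) is true at 1.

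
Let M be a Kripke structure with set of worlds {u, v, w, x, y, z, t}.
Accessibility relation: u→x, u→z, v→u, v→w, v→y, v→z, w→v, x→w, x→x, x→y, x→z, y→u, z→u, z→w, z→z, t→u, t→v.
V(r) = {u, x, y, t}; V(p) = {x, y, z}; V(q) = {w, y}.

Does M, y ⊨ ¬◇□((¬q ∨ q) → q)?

At y: ◇□((¬q ∨ q) → q) is false, so ¬◇□((¬q ∨ q) → q) is true.
  At y: ◇□((¬q ∨ q) → q) requires □((¬q ∨ q) → q) at some successor in {u}.
    At u: □((¬q ∨ q) → q) is false.
  So ◇□((¬q ∨ q) → q) is false at y.

Yes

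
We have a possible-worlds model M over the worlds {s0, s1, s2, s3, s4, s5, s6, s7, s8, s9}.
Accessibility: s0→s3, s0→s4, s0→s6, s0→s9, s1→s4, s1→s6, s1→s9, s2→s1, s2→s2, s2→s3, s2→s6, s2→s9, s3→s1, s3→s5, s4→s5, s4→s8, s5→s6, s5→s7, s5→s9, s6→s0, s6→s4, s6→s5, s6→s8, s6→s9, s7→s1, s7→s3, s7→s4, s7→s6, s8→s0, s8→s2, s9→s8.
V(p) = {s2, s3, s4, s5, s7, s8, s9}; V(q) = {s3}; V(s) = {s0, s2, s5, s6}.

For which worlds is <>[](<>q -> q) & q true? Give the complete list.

Let φ = <>[](<>q -> q) & q. Evaluate φ at each world:
  s0 (successors {s3, s4, s6, s9}): φ is false.
  s1 (successors {s4, s6, s9}): φ is false.
  s2 (successors {s1, s2, s3, s6, s9}): φ is false.
  s3 (successors {s1, s5}): φ is true.
  s4 (successors {s5, s8}): φ is false.
  s5 (successors {s6, s7, s9}): φ is false.
  s6 (successors {s0, s4, s5, s8, s9}): φ is false.
  s7 (successors {s1, s3, s4, s6}): φ is false.
  s8 (successors {s0, s2}): φ is false.
  s9 (successors {s8}): φ is false.
For instance, at s8:
  At s8: <>[](<>q -> q) is true, q is false, so <>[](<>q -> q) & q is false.
    At s8: <>[](<>q -> q) requires [](<>q -> q) at some successor in {s0, s2}.
      [](<>q -> q) holds at s0, so <>[](<>q -> q) is true at s8.
Satisfying worlds: {s3}

s3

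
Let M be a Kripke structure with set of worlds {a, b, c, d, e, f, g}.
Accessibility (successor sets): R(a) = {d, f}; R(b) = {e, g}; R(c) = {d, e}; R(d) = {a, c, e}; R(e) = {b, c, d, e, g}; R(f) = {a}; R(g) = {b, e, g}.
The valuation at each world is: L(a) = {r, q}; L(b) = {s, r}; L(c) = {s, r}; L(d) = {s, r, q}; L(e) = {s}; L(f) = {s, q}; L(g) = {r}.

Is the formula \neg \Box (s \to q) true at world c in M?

At c: \Box (s \to q) is false, so \neg \Box (s \to q) is true.
  At c: \Box (s \to q) requires s \to q at every successor {d, e}.
    s \to q fails at e, so \Box (s \to q) is false at c.

Yes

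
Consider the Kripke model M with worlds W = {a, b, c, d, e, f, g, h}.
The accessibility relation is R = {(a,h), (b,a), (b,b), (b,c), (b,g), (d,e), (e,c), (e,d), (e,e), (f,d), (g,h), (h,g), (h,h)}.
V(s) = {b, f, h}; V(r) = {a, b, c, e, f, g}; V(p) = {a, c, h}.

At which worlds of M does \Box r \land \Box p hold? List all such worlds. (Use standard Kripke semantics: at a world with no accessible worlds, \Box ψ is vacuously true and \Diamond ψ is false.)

Let φ = \Box r \land \Box p. Evaluate φ at each world:
  a (successors {h}): φ is false.
  b (successors {a, b, c, g}): φ is false.
  c (successors ∅): φ is true.
  d (successors {e}): φ is false.
  e (successors {c, d, e}): φ is false.
  f (successors {d}): φ is false.
  g (successors {h}): φ is false.
  h (successors {g, h}): φ is false.
For instance, at e:
  At e: \Box r is false, \Box p is false, so \Box r \land \Box p is false.
    At e: \Box r requires r at every successor {c, d, e}.
      r fails at d, so \Box r is false at e.
    At e: \Box p requires p at every successor {c, d, e}.
      p fails at d, so \Box p is false at e.
Satisfying worlds: {c}

c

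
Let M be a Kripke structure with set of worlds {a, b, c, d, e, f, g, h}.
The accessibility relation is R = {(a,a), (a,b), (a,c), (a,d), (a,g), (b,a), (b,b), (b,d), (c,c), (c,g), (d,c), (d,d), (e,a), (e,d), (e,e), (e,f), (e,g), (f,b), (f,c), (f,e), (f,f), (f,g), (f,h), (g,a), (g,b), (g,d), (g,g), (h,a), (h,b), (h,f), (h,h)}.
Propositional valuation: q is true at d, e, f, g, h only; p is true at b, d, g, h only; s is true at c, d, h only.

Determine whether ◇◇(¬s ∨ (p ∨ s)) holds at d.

Yes

Recall that ◇ψ holds at a world iff ψ holds at some accessible world.
At d: ◇◇(¬s ∨ (p ∨ s)) requires ◇(¬s ∨ (p ∨ s)) at some successor in {c, d}.
  ◇(¬s ∨ (p ∨ s)) holds at c, so ◇◇(¬s ∨ (p ∨ s)) is true at d.
    At c: ◇(¬s ∨ (p ∨ s)) requires ¬s ∨ (p ∨ s) at some successor in {c, g}.
      ¬s ∨ (p ∨ s) holds at c, so ◇(¬s ∨ (p ∨ s)) is true at c.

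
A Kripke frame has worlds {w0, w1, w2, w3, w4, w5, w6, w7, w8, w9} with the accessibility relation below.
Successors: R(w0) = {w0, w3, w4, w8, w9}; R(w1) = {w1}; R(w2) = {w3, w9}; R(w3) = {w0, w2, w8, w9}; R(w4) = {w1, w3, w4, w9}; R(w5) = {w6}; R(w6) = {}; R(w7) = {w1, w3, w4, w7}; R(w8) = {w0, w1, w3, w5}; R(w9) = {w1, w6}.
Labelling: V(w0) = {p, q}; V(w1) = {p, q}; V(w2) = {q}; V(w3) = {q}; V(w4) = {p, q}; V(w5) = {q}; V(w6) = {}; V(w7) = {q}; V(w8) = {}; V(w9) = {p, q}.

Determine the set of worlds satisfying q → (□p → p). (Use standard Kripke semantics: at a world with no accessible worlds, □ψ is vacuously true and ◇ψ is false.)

Let φ = q → (□p → p). Evaluate φ at each world:
  w0 (successors {w0, w3, w4, w8, w9}): φ is true.
  w1 (successors {w1}): φ is true.
  w2 (successors {w3, w9}): φ is true.
  w3 (successors {w0, w2, w8, w9}): φ is true.
  w4 (successors {w1, w3, w4, w9}): φ is true.
  w5 (successors {w6}): φ is true.
  w6 (successors ∅): φ is true.
  w7 (successors {w1, w3, w4, w7}): φ is true.
  w8 (successors {w0, w1, w3, w5}): φ is true.
  w9 (successors {w1, w6}): φ is true.
For instance, at w1:
  At w1: q is true, □p → p is true, so q → (□p → p) is true.
    At w1: □p is true, p is true, so □p → p is true.
      At w1: □p requires p at every successor {w1}.
        At w1: p is true.
      So □p is true at w1.
Satisfying worlds: {w0, w1, w2, w3, w4, w5, w6, w7, w8, w9}

w0, w1, w2, w3, w4, w5, w6, w7, w8, w9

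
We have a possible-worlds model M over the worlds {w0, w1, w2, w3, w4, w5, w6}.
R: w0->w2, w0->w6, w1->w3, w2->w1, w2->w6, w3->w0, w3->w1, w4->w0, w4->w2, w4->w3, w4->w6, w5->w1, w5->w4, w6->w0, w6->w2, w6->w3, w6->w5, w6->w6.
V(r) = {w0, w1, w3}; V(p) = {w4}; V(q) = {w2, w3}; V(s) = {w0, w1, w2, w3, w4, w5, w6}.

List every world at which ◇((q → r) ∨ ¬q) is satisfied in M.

Recall that ◇ψ holds at a world iff ψ holds at some accessible world.
Let φ = ◇((q → r) ∨ ¬q). Evaluate φ at each world:
  w0 (successors {w2, w6}): φ is true.
  w1 (successors {w3}): φ is true.
  w2 (successors {w1, w6}): φ is true.
  w3 (successors {w0, w1}): φ is true.
  w4 (successors {w0, w2, w3, w6}): φ is true.
  w5 (successors {w1, w4}): φ is true.
  w6 (successors {w0, w2, w3, w5, w6}): φ is true.
For instance, at w5:
  At w5: ◇((q → r) ∨ ¬q) requires (q → r) ∨ ¬q at some successor in {w1, w4}.
    (q → r) ∨ ¬q holds at w1, so ◇((q → r) ∨ ¬q) is true at w5.
Satisfying worlds: {w0, w1, w2, w3, w4, w5, w6}

w0, w1, w2, w3, w4, w5, w6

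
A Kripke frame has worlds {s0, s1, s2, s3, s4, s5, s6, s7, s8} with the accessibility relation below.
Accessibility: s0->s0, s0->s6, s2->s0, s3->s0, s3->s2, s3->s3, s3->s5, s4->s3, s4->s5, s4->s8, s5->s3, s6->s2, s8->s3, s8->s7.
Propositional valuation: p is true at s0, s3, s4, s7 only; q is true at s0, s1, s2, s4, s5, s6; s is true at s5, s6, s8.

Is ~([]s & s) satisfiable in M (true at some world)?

Yes

Let φ = ~([]s & s). Evaluate φ at each world:
  s0 (successors {s0, s6}): φ is true.
  s1 (successors ∅): φ is true.
  s2 (successors {s0}): φ is true.
  s3 (successors {s0, s2, s3, s5}): φ is true.
  s4 (successors {s3, s5, s8}): φ is true.
  s5 (successors {s3}): φ is true.
  s6 (successors {s2}): φ is true.
  s7 (successors ∅): φ is true.
  s8 (successors {s3, s7}): φ is true.
Detail at s0 (witness):
  At s0: []s & s is false, so ~([]s & s) is true.
    At s0: []s is false, s is false, so []s & s is false.
      At s0: []s requires s at every successor {s0, s6}.
        s fails at s0, so []s is false at s0.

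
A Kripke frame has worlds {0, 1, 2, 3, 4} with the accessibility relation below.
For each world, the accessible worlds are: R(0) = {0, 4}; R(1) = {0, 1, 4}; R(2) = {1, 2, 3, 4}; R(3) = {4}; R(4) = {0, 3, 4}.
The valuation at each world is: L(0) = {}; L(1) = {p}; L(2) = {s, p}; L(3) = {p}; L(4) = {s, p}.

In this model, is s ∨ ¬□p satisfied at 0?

At 0: s is false, ¬□p is true, so s ∨ ¬□p is true.
  At 0: □p is false, so ¬□p is true.
    At 0: □p requires p at every successor {0, 4}.
      p fails at 0, so □p is false at 0.

Yes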